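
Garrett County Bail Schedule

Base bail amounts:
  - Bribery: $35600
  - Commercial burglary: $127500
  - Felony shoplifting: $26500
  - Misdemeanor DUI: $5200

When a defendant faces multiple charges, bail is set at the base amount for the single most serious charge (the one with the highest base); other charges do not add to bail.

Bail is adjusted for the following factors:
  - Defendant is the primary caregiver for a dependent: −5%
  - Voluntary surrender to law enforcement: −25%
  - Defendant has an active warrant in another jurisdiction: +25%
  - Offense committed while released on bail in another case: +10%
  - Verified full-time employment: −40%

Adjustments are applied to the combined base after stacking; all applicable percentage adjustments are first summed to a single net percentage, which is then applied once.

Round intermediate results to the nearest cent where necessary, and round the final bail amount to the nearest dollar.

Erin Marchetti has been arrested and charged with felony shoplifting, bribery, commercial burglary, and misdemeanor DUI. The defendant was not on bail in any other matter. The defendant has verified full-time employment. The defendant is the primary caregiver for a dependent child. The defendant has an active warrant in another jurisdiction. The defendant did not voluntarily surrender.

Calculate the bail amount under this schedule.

Base amounts from the schedule: felony shoplifting $26500; bribery $35600; commercial burglary $127500; misdemeanor DUI $5200.
Stacking rule: use the highest base only. Highest is commercial burglary at $127500. Combined base = $127500.
Net percentage adjustment: −5% +25% −40% = −20%. $127500 × 0.8 = $102000.

$102000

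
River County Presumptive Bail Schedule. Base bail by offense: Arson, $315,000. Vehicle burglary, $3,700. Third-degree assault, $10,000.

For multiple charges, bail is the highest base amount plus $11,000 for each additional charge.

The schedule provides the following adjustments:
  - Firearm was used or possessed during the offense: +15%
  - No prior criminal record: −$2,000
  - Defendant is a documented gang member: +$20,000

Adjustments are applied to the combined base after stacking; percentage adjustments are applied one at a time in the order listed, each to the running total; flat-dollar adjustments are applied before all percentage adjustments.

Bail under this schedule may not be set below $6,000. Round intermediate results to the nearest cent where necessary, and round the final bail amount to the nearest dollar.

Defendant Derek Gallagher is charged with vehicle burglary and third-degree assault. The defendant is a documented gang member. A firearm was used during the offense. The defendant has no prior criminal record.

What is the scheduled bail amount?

Base amounts from the schedule: vehicle burglary $3,700; third-degree assault $10,000.
Stacking rule: highest base plus $11,000 per additional charge. Highest is third-degree assault at $10,000; 1 additional charge → +$11,000. Combined base = $21,000.
No prior criminal record (−$2,000 flat): $21,000 − $2,000 = $19,000.
Defendant is a documented gang member (+$20,000 flat): $19,000 + $20,000 = $39,000.
Firearm was used or possessed during the offense (+15%): $39,000 × 1.15 = $44,850.
$44,850 is at or above the $6,000 minimum.

$44,850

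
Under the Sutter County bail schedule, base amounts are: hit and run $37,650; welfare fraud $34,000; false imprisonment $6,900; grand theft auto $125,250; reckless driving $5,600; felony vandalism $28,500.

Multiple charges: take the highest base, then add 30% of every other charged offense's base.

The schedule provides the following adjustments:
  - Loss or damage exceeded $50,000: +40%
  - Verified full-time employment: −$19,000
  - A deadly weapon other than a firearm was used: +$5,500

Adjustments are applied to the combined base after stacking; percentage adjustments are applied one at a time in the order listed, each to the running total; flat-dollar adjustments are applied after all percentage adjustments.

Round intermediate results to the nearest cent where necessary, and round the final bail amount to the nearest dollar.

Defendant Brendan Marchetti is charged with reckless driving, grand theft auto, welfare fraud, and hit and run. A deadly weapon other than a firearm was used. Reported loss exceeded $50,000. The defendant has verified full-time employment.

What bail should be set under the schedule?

$194,295

Base amounts from the schedule: reckless driving $5,600; grand theft auto $125,250; welfare fraud $34,000; hit and run $37,650.
Stacking rule: highest base plus 30% of each additional charge. Highest is grand theft auto at $125,250. Additional: $5,600 × 30% = $1,680; $34,000 × 30% = $10,200; $37,650 × 30% = $11,295. Combined base = $125,250 + $23,175 = $148,425.
Loss or damage exceeded $50,000 (+40%): $148,425 × 1.4 = $207,795.
Verified full-time employment (−$19,000 flat): $207,795 − $19,000 = $188,795.
A deadly weapon other than a firearm was used (+$5,500 flat): $188,795 + $5,500 = $194,295.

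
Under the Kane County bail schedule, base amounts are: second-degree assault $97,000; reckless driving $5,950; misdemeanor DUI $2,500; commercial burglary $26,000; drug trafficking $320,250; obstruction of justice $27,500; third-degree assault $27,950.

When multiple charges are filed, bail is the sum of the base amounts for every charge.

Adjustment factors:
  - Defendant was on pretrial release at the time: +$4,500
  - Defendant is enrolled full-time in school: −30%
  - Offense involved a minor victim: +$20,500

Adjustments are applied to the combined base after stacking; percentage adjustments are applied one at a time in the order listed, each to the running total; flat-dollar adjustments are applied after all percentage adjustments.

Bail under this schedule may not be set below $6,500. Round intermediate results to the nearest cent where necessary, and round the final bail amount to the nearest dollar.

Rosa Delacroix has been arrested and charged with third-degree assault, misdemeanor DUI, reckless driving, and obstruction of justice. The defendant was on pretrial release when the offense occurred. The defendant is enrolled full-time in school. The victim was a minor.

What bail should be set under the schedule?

$69,730

Base amounts from the schedule: third-degree assault $27,950; misdemeanor DUI $2,500; reckless driving $5,950; obstruction of justice $27,500.
Stacking rule: sum of all bases. $27,950 + $2,500 + $5,950 + $27,500 = $63,900.
Defendant is enrolled full-time in school (−30%): $63,900 × 0.7 = $44,730.
Defendant was on pretrial release at the time (+$4,500 flat): $44,730 + $4,500 = $49,230.
Offense involved a minor victim (+$20,500 flat): $49,230 + $20,500 = $69,730.
$69,730 is at or above the $6,500 minimum.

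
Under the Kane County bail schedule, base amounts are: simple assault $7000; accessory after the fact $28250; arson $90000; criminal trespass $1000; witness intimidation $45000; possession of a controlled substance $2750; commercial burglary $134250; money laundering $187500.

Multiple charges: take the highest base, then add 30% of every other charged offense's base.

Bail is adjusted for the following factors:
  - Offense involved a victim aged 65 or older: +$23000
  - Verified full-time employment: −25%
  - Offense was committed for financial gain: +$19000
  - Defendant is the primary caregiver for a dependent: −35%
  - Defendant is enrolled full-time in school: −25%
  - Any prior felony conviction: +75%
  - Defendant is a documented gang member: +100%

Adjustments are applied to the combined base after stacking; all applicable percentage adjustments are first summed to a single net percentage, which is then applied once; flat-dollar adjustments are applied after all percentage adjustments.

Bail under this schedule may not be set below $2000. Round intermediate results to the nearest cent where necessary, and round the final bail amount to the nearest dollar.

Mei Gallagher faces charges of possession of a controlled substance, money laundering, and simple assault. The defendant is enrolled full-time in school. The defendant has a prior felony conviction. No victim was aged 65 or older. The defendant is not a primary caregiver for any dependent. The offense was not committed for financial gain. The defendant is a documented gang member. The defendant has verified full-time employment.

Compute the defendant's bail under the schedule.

Base amounts from the schedule: possession of a controlled substance $2750; money laundering $187500; simple assault $7000.
Stacking rule: highest base plus 30% of each additional charge. Highest is money laundering at $187500. Additional: $2750 × 30% = $825; $7000 × 30% = $2100. Combined base = $187500 + $2925 = $190425.
Net percentage adjustment: −25% −25% +75% +100% = +125%. $190425 × 2.25 = $428456.25.
$428456.25 is at or above the $2000 minimum.
Rounded to the nearest dollar: $428456.

$428456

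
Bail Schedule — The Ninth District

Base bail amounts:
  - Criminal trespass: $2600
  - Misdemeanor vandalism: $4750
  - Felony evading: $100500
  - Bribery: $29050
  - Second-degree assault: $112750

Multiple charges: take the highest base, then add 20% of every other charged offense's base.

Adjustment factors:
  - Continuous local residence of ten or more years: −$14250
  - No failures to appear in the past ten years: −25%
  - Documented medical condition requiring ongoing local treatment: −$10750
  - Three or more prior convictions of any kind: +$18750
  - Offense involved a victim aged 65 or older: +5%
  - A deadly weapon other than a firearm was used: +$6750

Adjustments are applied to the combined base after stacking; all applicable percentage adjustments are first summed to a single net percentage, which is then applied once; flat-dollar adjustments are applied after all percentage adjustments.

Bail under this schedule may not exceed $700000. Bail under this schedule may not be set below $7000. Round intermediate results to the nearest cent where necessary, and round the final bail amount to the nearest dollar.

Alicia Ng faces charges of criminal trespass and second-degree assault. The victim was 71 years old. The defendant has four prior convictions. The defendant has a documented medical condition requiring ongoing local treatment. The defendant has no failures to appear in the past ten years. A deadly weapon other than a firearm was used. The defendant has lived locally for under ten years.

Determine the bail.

Base amounts from the schedule: criminal trespass $2600; second-degree assault $112750.
Stacking rule: highest base plus 20% of each additional charge. Highest is second-degree assault at $112750. Additional: $2600 × 20% = $520. Combined base = $112750 + $520 = $113270.
Net percentage adjustment: −25% +5% = −20%. $113270 × 0.8 = $90616.
Documented medical condition requiring ongoing local treatment (−$10750 flat): $90616 − $10750 = $79866.
Three or more prior convictions of any kind (+$18750 flat): $79866 + $18750 = $98616.
A deadly weapon other than a firearm was used (+$6750 flat): $98616 + $6750 = $105366.
$105366 is within the $700000 maximum.
$105366 is at or above the $7000 minimum.

$105366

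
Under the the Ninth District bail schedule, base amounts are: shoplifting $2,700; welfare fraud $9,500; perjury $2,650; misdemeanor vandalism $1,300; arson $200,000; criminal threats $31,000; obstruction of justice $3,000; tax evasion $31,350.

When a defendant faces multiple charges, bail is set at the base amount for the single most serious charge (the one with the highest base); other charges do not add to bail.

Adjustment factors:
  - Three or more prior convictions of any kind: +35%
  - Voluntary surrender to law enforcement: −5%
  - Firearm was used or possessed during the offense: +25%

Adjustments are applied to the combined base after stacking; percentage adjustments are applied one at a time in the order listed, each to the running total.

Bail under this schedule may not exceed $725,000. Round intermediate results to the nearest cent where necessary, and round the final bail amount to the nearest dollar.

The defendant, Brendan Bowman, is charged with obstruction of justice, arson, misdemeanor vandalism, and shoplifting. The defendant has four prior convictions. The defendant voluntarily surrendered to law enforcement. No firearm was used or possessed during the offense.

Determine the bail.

Base amounts from the schedule: obstruction of justice $3,000; arson $200,000; misdemeanor vandalism $1,300; shoplifting $2,700.
Stacking rule: use the highest base only. Highest is arson at $200,000. Combined base = $200,000.
Three or more prior convictions of any kind (+35%): $200,000 × 1.35 = $270,000.
Voluntary surrender to law enforcement (−5%): $270,000 × 0.95 = $256,500.
$256,500 is within the $725,000 maximum.

$256,500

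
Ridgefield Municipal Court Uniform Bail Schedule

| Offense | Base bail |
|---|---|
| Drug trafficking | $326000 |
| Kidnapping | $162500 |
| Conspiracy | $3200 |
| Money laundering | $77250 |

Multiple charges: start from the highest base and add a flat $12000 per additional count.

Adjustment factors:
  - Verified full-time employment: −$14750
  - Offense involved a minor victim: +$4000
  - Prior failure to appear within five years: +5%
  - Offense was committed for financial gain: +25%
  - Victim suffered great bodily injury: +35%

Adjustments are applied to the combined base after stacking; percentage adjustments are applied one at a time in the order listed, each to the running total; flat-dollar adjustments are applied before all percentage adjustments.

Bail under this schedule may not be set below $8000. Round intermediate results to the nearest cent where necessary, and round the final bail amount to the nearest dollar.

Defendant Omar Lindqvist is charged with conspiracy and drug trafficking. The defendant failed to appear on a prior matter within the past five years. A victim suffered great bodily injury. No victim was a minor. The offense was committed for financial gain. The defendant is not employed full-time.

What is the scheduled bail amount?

$598894

Base amounts from the schedule: conspiracy $3200; drug trafficking $326000.
Stacking rule: highest base plus $12000 per additional charge. Highest is drug trafficking at $326000; 1 additional charge → +$12000. Combined base = $338000.
Prior failure to appear within five years (+5%): $338000 × 1.05 = $354900.
Offense was committed for financial gain (+25%): $354900 × 1.25 = $443625.
Victim suffered great bodily injury (+35%): $443625 × 1.35 = $598893.75.
$598893.75 is at or above the $8000 minimum.
Rounded to the nearest dollar: $598894.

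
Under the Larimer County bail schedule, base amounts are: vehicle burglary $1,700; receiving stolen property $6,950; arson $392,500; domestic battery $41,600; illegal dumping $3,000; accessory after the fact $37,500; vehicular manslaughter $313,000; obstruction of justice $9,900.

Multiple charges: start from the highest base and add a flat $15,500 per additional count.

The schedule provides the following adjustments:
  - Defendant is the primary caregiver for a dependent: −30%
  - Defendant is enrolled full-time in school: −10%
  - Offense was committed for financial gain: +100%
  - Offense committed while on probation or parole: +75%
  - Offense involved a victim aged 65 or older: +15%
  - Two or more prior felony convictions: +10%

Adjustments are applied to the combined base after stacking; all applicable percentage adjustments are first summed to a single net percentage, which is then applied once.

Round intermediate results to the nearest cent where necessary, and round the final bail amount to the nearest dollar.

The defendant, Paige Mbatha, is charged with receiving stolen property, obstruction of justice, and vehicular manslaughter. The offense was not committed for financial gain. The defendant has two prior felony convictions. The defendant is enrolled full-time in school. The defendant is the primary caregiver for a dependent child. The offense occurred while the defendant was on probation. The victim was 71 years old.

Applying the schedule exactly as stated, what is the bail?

$550,400

Base amounts from the schedule: receiving stolen property $6,950; obstruction of justice $9,900; vehicular manslaughter $313,000.
Stacking rule: highest base plus $15,500 per additional charge. Highest is vehicular manslaughter at $313,000; 2 additional charges → +$31,000. Combined base = $344,000.
Net percentage adjustment: −30% −10% +75% +15% +10% = +60%. $344,000 × 1.6 = $550,400.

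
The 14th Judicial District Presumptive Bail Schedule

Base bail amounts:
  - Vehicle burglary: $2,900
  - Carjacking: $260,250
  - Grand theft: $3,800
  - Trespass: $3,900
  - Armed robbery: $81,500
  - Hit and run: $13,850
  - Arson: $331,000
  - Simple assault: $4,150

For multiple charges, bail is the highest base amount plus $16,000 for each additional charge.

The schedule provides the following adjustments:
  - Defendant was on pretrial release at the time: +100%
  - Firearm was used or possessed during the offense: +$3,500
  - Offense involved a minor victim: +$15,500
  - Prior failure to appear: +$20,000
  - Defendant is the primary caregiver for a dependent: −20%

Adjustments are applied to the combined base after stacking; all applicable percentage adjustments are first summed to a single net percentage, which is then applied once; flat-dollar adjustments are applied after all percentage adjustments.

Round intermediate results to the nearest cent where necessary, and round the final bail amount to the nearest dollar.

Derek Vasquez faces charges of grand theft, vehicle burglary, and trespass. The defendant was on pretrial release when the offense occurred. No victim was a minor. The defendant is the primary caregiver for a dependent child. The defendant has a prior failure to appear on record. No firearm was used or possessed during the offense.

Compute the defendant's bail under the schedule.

Base amounts from the schedule: grand theft $3,800; vehicle burglary $2,900; trespass $3,900.
Stacking rule: highest base plus $16,000 per additional charge. Highest is trespass at $3,900; 2 additional charges → +$32,000. Combined base = $35,900.
Net percentage adjustment: +100% −20% = +80%. $35,900 × 1.8 = $64,620.
Prior failure to appear (+$20,000 flat): $64,620 + $20,000 = $84,620.

$84,620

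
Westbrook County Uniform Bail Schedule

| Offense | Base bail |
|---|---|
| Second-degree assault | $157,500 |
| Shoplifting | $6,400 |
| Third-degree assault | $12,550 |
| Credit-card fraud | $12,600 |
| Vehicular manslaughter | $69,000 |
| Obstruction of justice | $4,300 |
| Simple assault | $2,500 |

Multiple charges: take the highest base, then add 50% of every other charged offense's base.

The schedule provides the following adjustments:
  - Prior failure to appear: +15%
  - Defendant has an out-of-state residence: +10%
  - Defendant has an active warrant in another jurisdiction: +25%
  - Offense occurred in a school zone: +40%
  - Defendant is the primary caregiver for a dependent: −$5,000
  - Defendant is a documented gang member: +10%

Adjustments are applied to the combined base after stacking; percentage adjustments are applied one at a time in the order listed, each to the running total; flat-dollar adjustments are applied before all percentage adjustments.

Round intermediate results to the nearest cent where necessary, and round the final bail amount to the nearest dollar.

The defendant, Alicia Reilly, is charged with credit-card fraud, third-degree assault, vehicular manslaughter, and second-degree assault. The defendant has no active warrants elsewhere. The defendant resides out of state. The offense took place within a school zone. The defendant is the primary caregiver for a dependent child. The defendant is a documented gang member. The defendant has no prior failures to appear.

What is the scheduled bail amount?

Base amounts from the schedule: credit-card fraud $12,600; third-degree assault $12,550; vehicular manslaughter $69,000; second-degree assault $157,500.
Stacking rule: highest base plus 50% of each additional charge. Highest is second-degree assault at $157,500. Additional: $12,600 × 50% = $6,300; $12,550 × 50% = $6,275; $69,000 × 50% = $34,500. Combined base = $157,500 + $47,075 = $204,575.
Defendant is the primary caregiver for a dependent (−$5,000 flat): $204,575 − $5,000 = $199,575.
Defendant has an out-of-state residence (+10%): $199,575 × 1.1 = $219,532.50.
Offense occurred in a school zone (+40%): $219,532.50 × 1.4 = $307,345.50.
Defendant is a documented gang member (+10%): $307,345.50 × 1.1 = $338,080.05.
Rounded to the nearest dollar: $338,080.

$338,080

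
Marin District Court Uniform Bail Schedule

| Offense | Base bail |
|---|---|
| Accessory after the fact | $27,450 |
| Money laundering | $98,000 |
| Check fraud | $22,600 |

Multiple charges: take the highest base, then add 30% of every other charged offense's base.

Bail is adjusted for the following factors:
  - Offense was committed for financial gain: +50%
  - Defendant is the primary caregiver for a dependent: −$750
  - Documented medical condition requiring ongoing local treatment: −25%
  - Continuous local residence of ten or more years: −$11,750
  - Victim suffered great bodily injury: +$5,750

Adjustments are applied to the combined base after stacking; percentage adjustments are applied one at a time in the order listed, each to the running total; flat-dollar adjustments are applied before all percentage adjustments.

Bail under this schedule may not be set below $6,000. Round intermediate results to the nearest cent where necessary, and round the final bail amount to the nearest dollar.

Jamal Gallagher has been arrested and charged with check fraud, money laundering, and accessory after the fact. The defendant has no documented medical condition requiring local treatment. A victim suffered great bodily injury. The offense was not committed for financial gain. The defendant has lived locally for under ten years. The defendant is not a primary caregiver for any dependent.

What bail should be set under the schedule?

$118,765

Base amounts from the schedule: check fraud $22,600; money laundering $98,000; accessory after the fact $27,450.
Stacking rule: highest base plus 30% of each additional charge. Highest is money laundering at $98,000. Additional: $22,600 × 30% = $6,780; $27,450 × 30% = $8,235. Combined base = $98,000 + $15,015 = $113,015.
Victim suffered great bodily injury (+$5,750 flat): $113,015 + $5,750 = $118,765.
$118,765 is at or above the $6,000 minimum.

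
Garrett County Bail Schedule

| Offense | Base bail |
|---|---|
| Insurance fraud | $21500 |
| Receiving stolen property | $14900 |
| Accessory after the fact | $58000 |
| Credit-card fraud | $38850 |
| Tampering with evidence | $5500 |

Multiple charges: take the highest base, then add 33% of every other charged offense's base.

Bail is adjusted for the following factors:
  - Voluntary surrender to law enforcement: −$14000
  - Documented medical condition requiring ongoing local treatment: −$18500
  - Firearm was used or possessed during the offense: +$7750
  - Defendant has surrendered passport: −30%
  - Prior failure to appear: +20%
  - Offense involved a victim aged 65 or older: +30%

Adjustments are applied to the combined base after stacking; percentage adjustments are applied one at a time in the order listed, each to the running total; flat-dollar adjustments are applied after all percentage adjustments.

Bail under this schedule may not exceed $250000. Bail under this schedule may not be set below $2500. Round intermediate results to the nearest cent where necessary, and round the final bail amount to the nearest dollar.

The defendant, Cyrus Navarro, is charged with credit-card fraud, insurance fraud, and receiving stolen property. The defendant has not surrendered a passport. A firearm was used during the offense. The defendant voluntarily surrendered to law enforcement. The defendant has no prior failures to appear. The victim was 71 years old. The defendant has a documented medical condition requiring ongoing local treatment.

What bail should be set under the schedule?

$41371

Base amounts from the schedule: credit-card fraud $38850; insurance fraud $21500; receiving stolen property $14900.
Stacking rule: highest base plus 33% of each additional charge. Highest is credit-card fraud at $38850. Additional: $21500 × 33% = $7095; $14900 × 33% = $4917. Combined base = $38850 + $12012 = $50862.
Offense involved a victim aged 65 or older (+30%): $50862 × 1.3 = $66120.60.
Voluntary surrender to law enforcement (−$14000 flat): $66120.60 − $14000 = $52120.60.
Documented medical condition requiring ongoing local treatment (−$18500 flat): $52120.60 − $18500 = $33620.60.
Firearm was used or possessed during the offense (+$7750 flat): $33620.60 + $7750 = $41370.60.
$41370.60 is within the $250000 maximum.
$41370.60 is at or above the $2500 minimum.
Rounded to the nearest dollar: $41371.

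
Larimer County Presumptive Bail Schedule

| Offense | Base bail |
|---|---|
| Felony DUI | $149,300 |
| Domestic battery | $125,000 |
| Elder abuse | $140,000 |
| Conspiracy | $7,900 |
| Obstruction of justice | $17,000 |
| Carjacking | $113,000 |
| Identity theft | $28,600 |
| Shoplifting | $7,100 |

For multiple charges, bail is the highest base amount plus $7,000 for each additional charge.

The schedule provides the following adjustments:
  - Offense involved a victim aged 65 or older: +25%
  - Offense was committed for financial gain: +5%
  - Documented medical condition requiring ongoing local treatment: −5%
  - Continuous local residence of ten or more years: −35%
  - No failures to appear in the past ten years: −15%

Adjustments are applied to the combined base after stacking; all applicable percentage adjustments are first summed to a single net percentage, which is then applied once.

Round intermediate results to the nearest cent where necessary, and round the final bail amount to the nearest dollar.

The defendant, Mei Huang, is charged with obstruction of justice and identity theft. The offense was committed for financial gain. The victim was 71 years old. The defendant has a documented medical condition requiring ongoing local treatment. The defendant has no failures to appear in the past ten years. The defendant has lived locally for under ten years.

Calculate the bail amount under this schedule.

Base amounts from the schedule: obstruction of justice $17,000; identity theft $28,600.
Stacking rule: highest base plus $7,000 per additional charge. Highest is identity theft at $28,600; 1 additional charge → +$7,000. Combined base = $35,600.
Net percentage adjustment: +25% +5% −5% −15% = +10%. $35,600 × 1.1 = $39,160.

$39,160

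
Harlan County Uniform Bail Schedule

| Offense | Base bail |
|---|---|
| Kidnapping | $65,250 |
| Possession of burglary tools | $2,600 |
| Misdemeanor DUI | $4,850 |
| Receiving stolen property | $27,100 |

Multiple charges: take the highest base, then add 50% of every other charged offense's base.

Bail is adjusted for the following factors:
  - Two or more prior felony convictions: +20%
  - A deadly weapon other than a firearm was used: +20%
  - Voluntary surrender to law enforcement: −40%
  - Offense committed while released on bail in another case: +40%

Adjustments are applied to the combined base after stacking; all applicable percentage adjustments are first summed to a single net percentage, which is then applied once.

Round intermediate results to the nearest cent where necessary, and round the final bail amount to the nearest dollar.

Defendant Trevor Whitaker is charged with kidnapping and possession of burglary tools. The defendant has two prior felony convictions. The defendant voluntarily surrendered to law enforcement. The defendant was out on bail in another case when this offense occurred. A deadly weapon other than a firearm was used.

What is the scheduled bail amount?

Base amounts from the schedule: kidnapping $65,250; possession of burglary tools $2,600.
Stacking rule: highest base plus 50% of each additional charge. Highest is kidnapping at $65,250. Additional: $2,600 × 50% = $1,300. Combined base = $65,250 + $1,300 = $66,550.
Net percentage adjustment: +20% +20% −40% +40% = +40%. $66,550 × 1.4 = $93,170.

$93,170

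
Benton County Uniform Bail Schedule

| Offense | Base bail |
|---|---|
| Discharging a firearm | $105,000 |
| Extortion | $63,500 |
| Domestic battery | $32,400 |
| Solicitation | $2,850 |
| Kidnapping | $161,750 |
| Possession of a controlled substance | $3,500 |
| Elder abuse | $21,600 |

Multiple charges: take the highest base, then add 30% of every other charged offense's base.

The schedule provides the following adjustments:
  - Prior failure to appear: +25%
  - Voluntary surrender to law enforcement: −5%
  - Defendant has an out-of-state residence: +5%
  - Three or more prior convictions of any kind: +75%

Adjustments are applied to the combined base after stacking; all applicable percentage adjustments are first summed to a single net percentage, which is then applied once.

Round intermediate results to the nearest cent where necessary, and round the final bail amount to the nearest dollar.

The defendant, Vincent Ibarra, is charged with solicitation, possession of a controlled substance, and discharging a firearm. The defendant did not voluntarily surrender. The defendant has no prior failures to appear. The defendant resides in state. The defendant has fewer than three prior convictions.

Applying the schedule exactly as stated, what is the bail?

Base amounts from the schedule: solicitation $2,850; possession of a controlled substance $3,500; discharging a firearm $105,000.
Stacking rule: highest base plus 30% of each additional charge. Highest is discharging a firearm at $105,000. Additional: $2,850 × 30% = $855; $3,500 × 30% = $1,050. Combined base = $105,000 + $1,905 = $106,905.
No adjustment factors apply to this defendant.

$106,905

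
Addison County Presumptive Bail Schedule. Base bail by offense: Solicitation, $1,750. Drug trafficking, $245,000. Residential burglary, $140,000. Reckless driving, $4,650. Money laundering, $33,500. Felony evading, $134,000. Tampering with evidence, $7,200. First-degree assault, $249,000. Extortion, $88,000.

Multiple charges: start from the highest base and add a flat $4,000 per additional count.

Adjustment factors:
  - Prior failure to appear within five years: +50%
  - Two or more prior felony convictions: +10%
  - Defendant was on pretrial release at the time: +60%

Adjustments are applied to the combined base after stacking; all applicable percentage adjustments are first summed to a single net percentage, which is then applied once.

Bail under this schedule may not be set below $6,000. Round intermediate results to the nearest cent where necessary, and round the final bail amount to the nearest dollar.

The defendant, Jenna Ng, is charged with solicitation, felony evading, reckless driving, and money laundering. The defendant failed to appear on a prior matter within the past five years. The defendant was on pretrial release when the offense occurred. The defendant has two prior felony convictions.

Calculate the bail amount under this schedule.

Base amounts from the schedule: solicitation $1,750; felony evading $134,000; reckless driving $4,650; money laundering $33,500.
Stacking rule: highest base plus $4,000 per additional charge. Highest is felony evading at $134,000; 3 additional charges → +$12,000. Combined base = $146,000.
Net percentage adjustment: +50% +10% +60% = +120%. $146,000 × 2.2 = $321,200.
$321,200 is at or above the $6,000 minimum.

$321,200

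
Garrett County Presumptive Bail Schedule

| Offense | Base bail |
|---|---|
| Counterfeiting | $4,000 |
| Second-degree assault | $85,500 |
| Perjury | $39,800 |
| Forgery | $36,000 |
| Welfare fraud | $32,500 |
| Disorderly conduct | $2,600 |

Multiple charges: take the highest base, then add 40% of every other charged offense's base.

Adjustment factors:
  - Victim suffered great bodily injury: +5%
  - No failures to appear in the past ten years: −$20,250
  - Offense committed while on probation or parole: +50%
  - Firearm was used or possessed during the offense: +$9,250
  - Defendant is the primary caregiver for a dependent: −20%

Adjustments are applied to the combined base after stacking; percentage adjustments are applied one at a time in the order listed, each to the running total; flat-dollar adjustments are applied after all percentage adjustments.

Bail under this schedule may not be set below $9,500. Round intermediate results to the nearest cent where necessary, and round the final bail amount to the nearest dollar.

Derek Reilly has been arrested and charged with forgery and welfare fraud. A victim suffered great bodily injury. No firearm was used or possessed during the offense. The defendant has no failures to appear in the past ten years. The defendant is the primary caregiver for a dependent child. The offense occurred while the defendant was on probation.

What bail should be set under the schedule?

$41,490

Base amounts from the schedule: forgery $36,000; welfare fraud $32,500.
Stacking rule: highest base plus 40% of each additional charge. Highest is forgery at $36,000. Additional: $32,500 × 40% = $13,000. Combined base = $36,000 + $13,000 = $49,000.
Victim suffered great bodily injury (+5%): $49,000 × 1.05 = $51,450.
Offense committed while on probation or parole (+50%): $51,450 × 1.5 = $77,175.
Defendant is the primary caregiver for a dependent (−20%): $77,175 × 0.8 = $61,740.
No failures to appear in the past ten years (−$20,250 flat): $61,740 − $20,250 = $41,490.
$41,490 is at or above the $9,500 minimum.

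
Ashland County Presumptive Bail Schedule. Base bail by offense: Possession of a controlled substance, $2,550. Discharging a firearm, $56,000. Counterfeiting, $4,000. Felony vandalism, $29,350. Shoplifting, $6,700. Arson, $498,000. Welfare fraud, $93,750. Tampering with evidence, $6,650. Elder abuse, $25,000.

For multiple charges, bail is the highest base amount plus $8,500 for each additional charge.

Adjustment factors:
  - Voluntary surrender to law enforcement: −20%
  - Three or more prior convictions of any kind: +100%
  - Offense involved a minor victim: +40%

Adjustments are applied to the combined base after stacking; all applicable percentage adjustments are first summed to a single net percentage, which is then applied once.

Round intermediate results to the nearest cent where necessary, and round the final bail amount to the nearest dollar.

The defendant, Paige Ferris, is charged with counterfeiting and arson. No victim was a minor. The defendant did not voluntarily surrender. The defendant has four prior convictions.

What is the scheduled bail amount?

$1,013,000

Base amounts from the schedule: counterfeiting $4,000; arson $498,000.
Stacking rule: highest base plus $8,500 per additional charge. Highest is arson at $498,000; 1 additional charge → +$8,500. Combined base = $506,500.
Three or more prior convictions of any kind (+100%): $506,500 × 2 = $1,013,000.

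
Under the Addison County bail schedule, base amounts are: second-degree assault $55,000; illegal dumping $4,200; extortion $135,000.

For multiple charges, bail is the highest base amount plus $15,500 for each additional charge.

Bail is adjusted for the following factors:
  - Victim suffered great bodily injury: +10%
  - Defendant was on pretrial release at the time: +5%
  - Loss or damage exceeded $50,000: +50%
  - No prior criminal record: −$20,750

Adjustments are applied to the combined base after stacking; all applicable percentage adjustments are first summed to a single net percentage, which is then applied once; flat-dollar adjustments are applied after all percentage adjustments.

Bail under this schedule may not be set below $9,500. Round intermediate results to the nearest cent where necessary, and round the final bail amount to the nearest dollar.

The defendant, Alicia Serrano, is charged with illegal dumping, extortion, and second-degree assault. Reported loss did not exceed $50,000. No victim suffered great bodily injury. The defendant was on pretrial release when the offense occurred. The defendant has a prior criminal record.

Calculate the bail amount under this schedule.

$174,300

Base amounts from the schedule: illegal dumping $4,200; extortion $135,000; second-degree assault $55,000.
Stacking rule: highest base plus $15,500 per additional charge. Highest is extortion at $135,000; 2 additional charges → +$31,000. Combined base = $166,000.
Defendant was on pretrial release at the time (+5%): $166,000 × 1.05 = $174,300.
$174,300 is at or above the $9,500 minimum.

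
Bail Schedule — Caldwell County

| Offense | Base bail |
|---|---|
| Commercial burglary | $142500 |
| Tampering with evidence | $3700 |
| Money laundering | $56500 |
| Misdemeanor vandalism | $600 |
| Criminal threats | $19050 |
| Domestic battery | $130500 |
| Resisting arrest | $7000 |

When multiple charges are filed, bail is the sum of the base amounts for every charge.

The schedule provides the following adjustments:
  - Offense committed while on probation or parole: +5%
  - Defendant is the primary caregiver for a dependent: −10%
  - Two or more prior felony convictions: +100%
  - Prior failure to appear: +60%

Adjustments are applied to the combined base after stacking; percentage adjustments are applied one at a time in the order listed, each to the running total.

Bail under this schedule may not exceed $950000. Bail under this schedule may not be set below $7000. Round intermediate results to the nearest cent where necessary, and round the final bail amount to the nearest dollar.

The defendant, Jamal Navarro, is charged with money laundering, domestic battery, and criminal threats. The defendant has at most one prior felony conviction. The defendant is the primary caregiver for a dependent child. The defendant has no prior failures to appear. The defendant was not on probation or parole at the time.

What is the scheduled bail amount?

$185445

Base amounts from the schedule: money laundering $56500; domestic battery $130500; criminal threats $19050.
Stacking rule: sum of all bases. $56500 + $130500 + $19050 = $206050.
Defendant is the primary caregiver for a dependent (−10%): $206050 × 0.9 = $185445.
$185445 is within the $950000 maximum.
$185445 is at or above the $7000 minimum.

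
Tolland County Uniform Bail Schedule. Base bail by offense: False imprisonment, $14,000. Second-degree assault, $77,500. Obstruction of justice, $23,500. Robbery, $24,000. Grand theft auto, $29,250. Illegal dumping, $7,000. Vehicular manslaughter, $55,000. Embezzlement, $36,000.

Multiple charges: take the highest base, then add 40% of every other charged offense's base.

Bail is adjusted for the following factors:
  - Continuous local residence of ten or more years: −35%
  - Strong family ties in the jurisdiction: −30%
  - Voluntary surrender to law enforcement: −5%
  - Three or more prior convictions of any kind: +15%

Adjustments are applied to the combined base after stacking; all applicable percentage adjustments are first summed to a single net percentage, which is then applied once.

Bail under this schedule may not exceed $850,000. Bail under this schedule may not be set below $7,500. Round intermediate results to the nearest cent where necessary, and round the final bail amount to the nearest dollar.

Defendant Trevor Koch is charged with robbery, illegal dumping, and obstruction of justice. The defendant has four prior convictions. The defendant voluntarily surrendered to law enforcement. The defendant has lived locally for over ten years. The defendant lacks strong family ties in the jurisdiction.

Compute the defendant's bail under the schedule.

$27,150

Base amounts from the schedule: robbery $24,000; illegal dumping $7,000; obstruction of justice $23,500.
Stacking rule: highest base plus 40% of each additional charge. Highest is robbery at $24,000. Additional: $7,000 × 40% = $2,800; $23,500 × 40% = $9,400. Combined base = $24,000 + $12,200 = $36,200.
Net percentage adjustment: −35% −5% +15% = −25%. $36,200 × 0.75 = $27,150.
$27,150 is within the $850,000 maximum.
$27,150 is at or above the $7,500 minimum.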